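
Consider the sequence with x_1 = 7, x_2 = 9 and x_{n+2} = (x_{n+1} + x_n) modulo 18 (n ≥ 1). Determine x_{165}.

x_1 = 7, x_2 = 9, x_3 = 16, x_4 = 7, x_5 = 5, x_6 = 12, x_7 = 17, x_8 = 11, x_9 = 10, x_{10} = 3, x_{11} = 13, x_{12} = 16, x_{13} = 11, x_{14} = 9, x_{15} = 2, x_{16} = 11, x_{17} = 13, x_{18} = 6, x_{19} = 1, x_{20} = 7, x_{21} = 8, x_{22} = 15, x_{23} = 5, x_{24} = 2, x_{25} = 7, x_{26} = 9.
The sequence repeats with period 24.
So x_{165} = x_{1 + ((165-1) mod 24)} = x_{21} = 8.

8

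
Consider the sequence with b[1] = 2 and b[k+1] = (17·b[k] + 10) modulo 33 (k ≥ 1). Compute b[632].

Computing terms: b[1] = 2; b[2] = 11; b[3] = 32; b[4] = 26; b[5] = 23; b[6] = 5; b[7] = 29; b[8] = 8; b[9] = 14; b[10] = 17; b[11] = 2.
Since b[11] = b[1] = 2, the sequence is periodic with period 10.
(632 - 1) mod 10 = 1, so b[632] = b[2] = 11.

11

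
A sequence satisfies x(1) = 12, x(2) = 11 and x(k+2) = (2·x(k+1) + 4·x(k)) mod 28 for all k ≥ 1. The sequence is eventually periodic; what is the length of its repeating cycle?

48

Computing terms: x(1) = 12; x(2) = 11; x(3) = 14; x(4) = 16; x(5) = 4; x(6) = 16; x(7) = 20; x(8) = 20; x(9) = 8; x(10) = 12; x(11) = 0; x(12) = 20; x(13) = 12; x(14) = 20; x(15) = 4; x(16) = 4; x(17) = 24; x(18) = 8; x(19) = 0; x(20) = 4; x(21) = 8; x(22) = 4; x(23) = 12; x(24) = 12; x(25) = 16; x(26) = 24; x(27) = 0; x(28) = 12; x(29) = 24; x(30) = 12; x(31) = 8; x(32) = 8; x(33) = 20; x(34) = 16; x(35) = 0; x(36) = 8; x(37) = 16; x(38) = 8; x(39) = 24; x(40) = 24; x(41) = 4; x(42) = 20; x(43) = 0; x(44) = 24; x(45) = 20; x(46) = 24; x(47) = 16; x(48) = 16; x(49) = 12; x(50) = 4; x(51) = 0; x(52) = 16; x(53) = 4.
Since (x(52), x(53)) = (x(4), x(5)) = (16, 4) (two consecutive terms determine the rest), the sequence is eventually periodic: after a pre-period of length 3 it cycles with period 48.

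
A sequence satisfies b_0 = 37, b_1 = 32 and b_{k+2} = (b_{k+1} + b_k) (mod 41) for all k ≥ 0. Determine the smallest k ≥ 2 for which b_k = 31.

Computing terms: b_0 = 37; b_1 = 32; b_2 = 28; b_3 = 19; b_4 = 6; b_5 = 25; b_6 = 31; b_7 = 15; b_8 = 5; b_9 = 20; b_{10} = 25; b_{11} = 4; b_{12} = 29; b_{13} = 33; b_{14} = 21; b_{15} = 13; b_{16} = 34; b_{17} = 6; b_{18} = 40; b_{19} = 5; b_{20} = 4; b_{21} = 9; b_{22} = 13; b_{23} = 22; b_{24} = 35; b_{25} = 16; b_{26} = 10; b_{27} = 26; b_{28} = 36; b_{29} = 21; b_{30} = 16; b_{31} = 37; b_{32} = 12; b_{33} = 8; b_{34} = 20; b_{35} = 28; b_{36} = 7; b_{37} = 35; b_{38} = 1; b_{39} = 36; b_{40} = 37; b_{41} = 32.
Since (b_{40}, b_{41}) = (b_0, b_1) = (37, 32) (two consecutive terms determine the rest), the sequence is periodic with period 40.
The value 31 first appears (with k ≥ 2) at b_6.

6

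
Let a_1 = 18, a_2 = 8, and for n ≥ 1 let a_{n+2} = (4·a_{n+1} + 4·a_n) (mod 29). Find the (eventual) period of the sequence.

We have a_1 = 18; a_2 = 8; a_3 = 17; a_4 = 13; a_5 = 4; a_6 = 10; a_7 = 27; a_8 = 3; a_9 = 4; a_{10} = 28; a_{11} = 12; a_{12} = 15; a_{13} = 21; a_{14} = 28; a_{15} = 22; a_{16} = 26; a_{17} = 18; a_{18} = 2; a_{19} = 22; a_{20} = 9; a_{21} = 8; a_{22} = 10; a_{23} = 14; a_{24} = 9; a_{25} = 5; a_{26} = 27; a_{27} = 12; a_{28} = 11; a_{29} = 5; a_{30} = 6; a_{31} = 15; a_{32} = 26; a_{33} = 19; a_{34} = 6; a_{35} = 13; a_{36} = 18; a_{37} = 8.
Since (a_{36}, a_{37}) = (a_1, a_2) = (18, 8) (two consecutive terms determine the rest), the sequence is periodic with period 35.

35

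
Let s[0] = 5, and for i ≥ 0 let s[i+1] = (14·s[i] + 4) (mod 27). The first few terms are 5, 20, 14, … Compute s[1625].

2

s[0] = 5,  s[1] = 20,  s[2] = 14,  s[3] = 11,  s[4] = 23,  s[5] = 2,  s[6] = 5.
The sequence repeats with period 6.
(1625 - 0) mod 6 = 5, so s[1625] = s[5] = 2.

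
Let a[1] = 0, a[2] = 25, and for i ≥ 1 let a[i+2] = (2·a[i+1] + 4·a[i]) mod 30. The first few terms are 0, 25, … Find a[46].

Listing terms: a[1] = 0; a[2] = 25; a[3] = 20; a[4] = 20; a[5] = 0; a[6] = 20; a[7] = 10; a[8] = 10; a[9] = 0; a[10] = 10; a[11] = 20; a[12] = 20.
Since (a[11], a[12]) = (a[3], a[4]) = (20, 20) (two consecutive terms determine the rest), the sequence is eventually periodic: after a pre-period of length 2 it cycles with period 8.
For i ≥ 3, a[i] depends only on (i - 3) mod 8. (46 - 3) mod 8 = 3, so a[46] = a[6] = 20.

20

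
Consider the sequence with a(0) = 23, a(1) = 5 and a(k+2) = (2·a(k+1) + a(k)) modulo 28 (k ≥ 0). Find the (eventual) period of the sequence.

a(0) = 23,  a(1) = 5,  a(2) = 5,  a(3) = 15,  a(4) = 7,  a(5) = 1,  a(6) = 9,  a(7) = 19,  a(8) = 19,  a(9) = 1,  a(10) = 21,  a(11) = 15,  a(12) = 23,  a(13) = 5.
The sequence repeats with period 12.

12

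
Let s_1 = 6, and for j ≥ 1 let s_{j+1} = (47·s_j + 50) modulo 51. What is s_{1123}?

Listing terms: s_1 = 6, s_2 = 26, s_3 = 48, s_4 = 11, s_5 = 6.
The sequence repeats with period 4.
(1123 - 1) mod 4 = 2, so s_{1123} = s_3 = 48.

48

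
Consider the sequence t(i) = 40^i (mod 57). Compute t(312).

We have t(0) = 1,  t(1) = 40,  t(2) = 4,  t(3) = 46,  t(4) = 16,  t(5) = 13,  t(6) = 7,  t(7) = 52,  t(8) = 28,  t(9) = 37,  t(10) = 55,  t(11) = 34,  t(12) = 49,  t(13) = 22,  t(14) = 25,  t(15) = 31,  t(16) = 43,  t(17) = 10,  t(18) = 1.
The sequence repeats with period 18.
So t(312) = t(0 + ((312-0) mod 18)) = t(6) = 7.

7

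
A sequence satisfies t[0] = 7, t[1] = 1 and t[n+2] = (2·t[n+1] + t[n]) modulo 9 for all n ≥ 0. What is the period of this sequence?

Listing terms: t[0] = 7; t[1] = 1; t[2] = 0; t[3] = 1; t[4] = 2; t[5] = 5; t[6] = 3; t[7] = 2; t[8] = 7; t[9] = 7; t[10] = 3; t[11] = 4; t[12] = 2; t[13] = 8; t[14] = 0; t[15] = 8; t[16] = 7; t[17] = 4; t[18] = 6; t[19] = 7; t[20] = 2; t[21] = 2; t[22] = 6; t[23] = 5; t[24] = 7; t[25] = 1.
Since (t[24], t[25]) = (t[0], t[1]) = (7, 1) (two consecutive terms determine the rest), the sequence is periodic with period 24.

24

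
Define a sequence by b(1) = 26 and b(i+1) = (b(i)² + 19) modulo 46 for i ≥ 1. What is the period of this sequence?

We have b(1) = 26, b(2) = 5, b(3) = 44, b(4) = 23, b(5) = 42, b(6) = 35, b(7) = 2, b(8) = 23.
Since b(8) = b(4) = 23, the sequence is eventually periodic: after a pre-period of length 3 it cycles with period 4.

4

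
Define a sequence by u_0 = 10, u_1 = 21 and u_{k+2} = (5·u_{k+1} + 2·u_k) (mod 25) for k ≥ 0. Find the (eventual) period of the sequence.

40

Listing terms: u_0 = 10,  u_1 = 21,  u_2 = 0,  u_3 = 17,  u_4 = 10,  u_5 = 9,  u_6 = 15,  u_7 = 18,  u_8 = 20,  u_9 = 11,  u_{10} = 20,  u_{11} = 22,  u_{12} = 0,  u_{13} = 19,  u_{14} = 20,  u_{15} = 13,  u_{16} = 5,  u_{17} = 1,  u_{18} = 15,  u_{19} = 2,  u_{20} = 15,  u_{21} = 4,  u_{22} = 0,  u_{23} = 8,  u_{24} = 15,  u_{25} = 16,  u_{26} = 10,  u_{27} = 7,  u_{28} = 5,  u_{29} = 14,  u_{30} = 5,  u_{31} = 3,  u_{32} = 0,  u_{33} = 6,  u_{34} = 5,  u_{35} = 12,  u_{36} = 20,  u_{37} = 24,  u_{38} = 10,  u_{39} = 23,  u_{40} = 10,  u_{41} = 21.
Since (u_{40}, u_{41}) = (u_0, u_1) = (10, 21) (two consecutive terms determine the rest), the sequence is periodic with period 40.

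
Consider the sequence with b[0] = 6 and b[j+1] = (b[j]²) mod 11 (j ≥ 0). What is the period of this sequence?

4

Listing terms: b[0] = 6; b[1] = 3; b[2] = 9; b[3] = 4; b[4] = 5; b[5] = 3.
Since b[5] = b[1] = 3, the sequence is eventually periodic: after a pre-period of length 1 it cycles with period 4.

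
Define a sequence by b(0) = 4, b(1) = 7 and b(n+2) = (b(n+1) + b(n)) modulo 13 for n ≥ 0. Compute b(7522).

10

Listing terms: b(0) = 4, b(1) = 7, b(2) = 11, b(3) = 5, b(4) = 3, b(5) = 8, b(6) = 11, b(7) = 6, b(8) = 4, b(9) = 10, b(10) = 1, b(11) = 11, b(12) = 12, b(13) = 10, b(14) = 9, b(15) = 6, b(16) = 2, b(17) = 8, b(18) = 10, b(19) = 5, b(20) = 2, b(21) = 7, b(22) = 9, b(23) = 3, b(24) = 12, b(25) = 2, b(26) = 1, b(27) = 3, b(28) = 4, b(29) = 7.
The sequence repeats with period 28.
(7522 - 0) mod 28 = 18, so b(7522) = b(18) = 10.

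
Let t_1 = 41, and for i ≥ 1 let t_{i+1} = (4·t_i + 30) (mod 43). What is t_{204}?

We have t_1 = 41; t_2 = 22; t_3 = 32; t_4 = 29; t_5 = 17; t_6 = 12; t_7 = 35; t_8 = 41.
Since t_8 = t_1 = 41, the sequence is periodic with period 7.
(204 - 1) mod 7 = 0, so t_{204} = t_1 = 41.

41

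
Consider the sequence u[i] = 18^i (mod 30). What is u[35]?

u[0] = 1; u[1] = 18; u[2] = 24; u[3] = 12; u[4] = 6; u[5] = 18.
Since u[5] = u[1] = 18, the sequence is eventually periodic: after a pre-period of length 1 it cycles with period 4.
For i ≥ 1, u[i] depends only on (i - 1) mod 4. (35 - 1) mod 4 = 2, so u[35] = u[3] = 12.

12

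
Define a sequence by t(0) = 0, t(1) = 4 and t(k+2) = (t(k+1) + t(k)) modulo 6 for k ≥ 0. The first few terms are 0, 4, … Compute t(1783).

We have t(0) = 0; t(1) = 4; t(2) = 4; t(3) = 2; t(4) = 0; t(5) = 2; t(6) = 2; t(7) = 4; t(8) = 0; t(9) = 4.
The sequence repeats with period 8.
(1783 - 0) mod 8 = 7, so t(1783) = t(7) = 4.

4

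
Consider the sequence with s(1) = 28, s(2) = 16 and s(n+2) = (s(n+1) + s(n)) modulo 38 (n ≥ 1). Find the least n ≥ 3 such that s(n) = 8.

Computing terms: s(1) = 28; s(2) = 16; s(3) = 6; s(4) = 22; s(5) = 28; s(6) = 12; s(7) = 2; s(8) = 14; s(9) = 16; s(10) = 30; s(11) = 8; s(12) = 0; s(13) = 8; s(14) = 8; s(15) = 16; s(16) = 24; s(17) = 2; s(18) = 26; s(19) = 28; s(20) = 16.
Since (s(19), s(20)) = (s(1), s(2)) = (28, 16) (two consecutive terms determine the rest), the sequence is periodic with period 18.
The value 8 first appears (with n ≥ 3) at s(11).

11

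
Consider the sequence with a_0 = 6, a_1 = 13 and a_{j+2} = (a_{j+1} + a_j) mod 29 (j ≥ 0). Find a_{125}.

7

Listing terms: a_0 = 6; a_1 = 13; a_2 = 19; a_3 = 3; a_4 = 22; a_5 = 25; a_6 = 18; a_7 = 14; a_8 = 3; a_9 = 17; a_{10} = 20; a_{11} = 8; a_{12} = 28; a_{13} = 7; a_{14} = 6; a_{15} = 13.
The sequence repeats with period 14.
So a_{125} = a_{0 + ((125-0) mod 14)} = a_{13} = 7.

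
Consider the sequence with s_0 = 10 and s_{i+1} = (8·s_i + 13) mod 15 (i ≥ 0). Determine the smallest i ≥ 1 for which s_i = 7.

2

We have s_0 = 10; s_1 = 3; s_2 = 7; s_3 = 9; s_4 = 10.
The sequence repeats with period 4.
The value 7 first appears (with i ≥ 1) at s_2.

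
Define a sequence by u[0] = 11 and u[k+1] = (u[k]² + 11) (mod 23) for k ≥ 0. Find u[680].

Listing terms: u[0] = 11; u[1] = 17; u[2] = 1; u[3] = 12; u[4] = 17.
Since u[4] = u[1] = 17, the sequence is eventually periodic: after a pre-period of length 1 it cycles with period 3.
For k ≥ 1, u[k] depends only on (k - 1) mod 3. (680 - 1) mod 3 = 1, so u[680] = u[2] = 1.

1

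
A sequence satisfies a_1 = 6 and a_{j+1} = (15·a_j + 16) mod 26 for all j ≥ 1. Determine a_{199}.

14

a_1 = 6; a_2 = 2; a_3 = 20; a_4 = 4; a_5 = 24; a_6 = 12; a_7 = 14; a_8 = 18; a_9 = 0; a_{10} = 16; a_{11} = 22; a_{12} = 8; a_{13} = 6.
Since a_{13} = a_1 = 6, the sequence is periodic with period 12.
(199 - 1) mod 12 = 6, so a_{199} = a_7 = 14.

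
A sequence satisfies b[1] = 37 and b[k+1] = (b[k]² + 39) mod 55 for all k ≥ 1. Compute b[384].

We have b[1] = 37, b[2] = 33, b[3] = 28, b[4] = 53, b[5] = 43, b[6] = 18, b[7] = 33.
Since b[7] = b[2] = 33, the sequence is eventually periodic: after a pre-period of length 1 it cycles with period 5.
For k ≥ 2, b[k] depends only on (k - 2) mod 5. (384 - 2) mod 5 = 2, so b[384] = b[4] = 53.

53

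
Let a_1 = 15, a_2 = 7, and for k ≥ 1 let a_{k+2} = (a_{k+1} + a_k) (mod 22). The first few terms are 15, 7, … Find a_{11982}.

18

Listing terms: a_1 = 15,  a_2 = 7,  a_3 = 0,  a_4 = 7,  a_5 = 7,  a_6 = 14,  a_7 = 21,  a_8 = 13,  a_9 = 12,  a_{10} = 3,  a_{11} = 15,  a_{12} = 18,  a_{13} = 11,  a_{14} = 7,  a_{15} = 18,  a_{16} = 3,  a_{17} = 21,  a_{18} = 2,  a_{19} = 1,  a_{20} = 3,  a_{21} = 4,  a_{22} = 7,  a_{23} = 11,  a_{24} = 18,  a_{25} = 7,  a_{26} = 3,  a_{27} = 10,  a_{28} = 13,  a_{29} = 1,  a_{30} = 14,  a_{31} = 15,  a_{32} = 7.
Since (a_{31}, a_{32}) = (a_1, a_2) = (15, 7) (two consecutive terms determine the rest), the sequence is periodic with period 30.
(11982 - 1) mod 30 = 11, so a_{11982} = a_{12} = 18.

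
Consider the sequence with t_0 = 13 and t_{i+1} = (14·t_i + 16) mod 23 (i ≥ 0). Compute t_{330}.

13

Computing terms: t_0 = 13,  t_1 = 14,  t_2 = 5,  t_3 = 17,  t_4 = 1,  t_5 = 7,  t_6 = 22,  t_7 = 2,  t_8 = 21,  t_9 = 11,  t_{10} = 9,  t_{11} = 4,  t_{12} = 3,  t_{13} = 12,  t_{14} = 0,  t_{15} = 16,  t_{16} = 10,  t_{17} = 18,  t_{18} = 15,  t_{19} = 19,  t_{20} = 6,  t_{21} = 8,  t_{22} = 13.
Since t_{22} = t_0 = 13, the sequence is periodic with period 22.
So t_{330} = t_{0 + ((330-0) mod 22)} = t_0 = 13.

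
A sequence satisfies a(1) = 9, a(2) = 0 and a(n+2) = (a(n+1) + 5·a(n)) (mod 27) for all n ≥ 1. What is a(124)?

We have a(1) = 9, a(2) = 0, a(3) = 18, a(4) = 18, a(5) = 0, a(6) = 9, a(7) = 9, a(8) = 0.
Since (a(7), a(8)) = (a(1), a(2)) = (9, 0) (two consecutive terms determine the rest), the sequence is periodic with period 6.
(124 - 1) mod 6 = 3, so a(124) = a(4) = 18.

18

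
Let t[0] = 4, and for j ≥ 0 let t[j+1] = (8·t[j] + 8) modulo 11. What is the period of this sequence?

10

We have t[0] = 4; t[1] = 7; t[2] = 9; t[3] = 3; t[4] = 10; t[5] = 0; t[6] = 8; t[7] = 6; t[8] = 1; t[9] = 5; t[10] = 4.
Since t[10] = t[0] = 4, the sequence is periodic with period 10.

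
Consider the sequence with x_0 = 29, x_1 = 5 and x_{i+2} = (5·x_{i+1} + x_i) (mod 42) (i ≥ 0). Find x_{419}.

14

x_0 = 29; x_1 = 5; x_2 = 12; x_3 = 23; x_4 = 1; x_5 = 28; x_6 = 15; x_7 = 19; x_8 = 26; x_9 = 23; x_{10} = 15; x_{11} = 14; x_{12} = 1; x_{13} = 19; x_{14} = 12; x_{15} = 37; x_{16} = 29; x_{17} = 14; x_{18} = 15; x_{19} = 5; x_{20} = 40; x_{21} = 37; x_{22} = 15; x_{23} = 28; x_{24} = 29; x_{25} = 5.
Since (x_{24}, x_{25}) = (x_0, x_1) = (29, 5) (two consecutive terms determine the rest), the sequence is periodic with period 24.
(419 - 0) mod 24 = 11, so x_{419} = x_{11} = 14.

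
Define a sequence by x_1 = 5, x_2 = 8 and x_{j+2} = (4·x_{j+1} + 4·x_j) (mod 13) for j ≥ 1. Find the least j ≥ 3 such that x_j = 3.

6

x_1 = 5,  x_2 = 8,  x_3 = 0,  x_4 = 6,  x_5 = 11,  x_6 = 3,  x_7 = 4,  x_8 = 2,  x_9 = 11,  x_{10} = 0,  x_{11} = 5,  x_{12} = 7,  x_{13} = 9,  x_{14} = 12,  x_{15} = 6,  x_{16} = 7,  x_{17} = 0,  x_{18} = 2,  x_{19} = 8,  x_{20} = 1,  x_{21} = 10,  x_{22} = 5,  x_{23} = 8.
Since (x_{22}, x_{23}) = (x_1, x_2) = (5, 8) (two consecutive terms determine the rest), the sequence is periodic with period 21.
The value 3 first appears (with j ≥ 3) at x_6.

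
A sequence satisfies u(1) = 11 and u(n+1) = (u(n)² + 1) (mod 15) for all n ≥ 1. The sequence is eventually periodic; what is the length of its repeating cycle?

3

Listing terms: u(1) = 11,  u(2) = 2,  u(3) = 5,  u(4) = 11.
The sequence repeats with period 3.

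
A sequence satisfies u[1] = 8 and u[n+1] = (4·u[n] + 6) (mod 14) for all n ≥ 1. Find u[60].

We have u[1] = 8,  u[2] = 10,  u[3] = 4,  u[4] = 8.
The sequence repeats with period 3.
So u[60] = u[1 + ((60-1) mod 3)] = u[3] = 4.

4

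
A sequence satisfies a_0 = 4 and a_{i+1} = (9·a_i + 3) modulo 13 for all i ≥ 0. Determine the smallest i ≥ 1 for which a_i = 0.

1

Computing terms: a_0 = 4,  a_1 = 0,  a_2 = 3,  a_3 = 4.
The sequence repeats with period 3.
The value 0 first appears (with i ≥ 1) at a_1.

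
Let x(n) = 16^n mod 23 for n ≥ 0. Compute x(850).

2

We have x(0) = 1,  x(1) = 16,  x(2) = 3,  x(3) = 2,  x(4) = 9,  x(5) = 6,  x(6) = 4,  x(7) = 18,  x(8) = 12,  x(9) = 8,  x(10) = 13,  x(11) = 1.
Since x(11) = x(0) = 1, the sequence is periodic with period 11.
(850 - 0) mod 11 = 3, so x(850) = x(3) = 2.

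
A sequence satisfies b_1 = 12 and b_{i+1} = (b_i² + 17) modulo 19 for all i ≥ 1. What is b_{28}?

Computing terms: b_1 = 12, b_2 = 9, b_3 = 3, b_4 = 7, b_5 = 9.
Since b_5 = b_2 = 9, the sequence is eventually periodic: after a pre-period of length 1 it cycles with period 3.
For i ≥ 2, b_i depends only on (i - 2) mod 3. (28 - 2) mod 3 = 2, so b_{28} = b_4 = 7.

7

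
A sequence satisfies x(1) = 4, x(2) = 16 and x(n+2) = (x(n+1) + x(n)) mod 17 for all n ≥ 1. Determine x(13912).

14

Listing terms: x(1) = 4; x(2) = 16; x(3) = 3; x(4) = 2; x(5) = 5; x(6) = 7; x(7) = 12; x(8) = 2; x(9) = 14; x(10) = 16; x(11) = 13; x(12) = 12; x(13) = 8; x(14) = 3; x(15) = 11; x(16) = 14; x(17) = 8; x(18) = 5; x(19) = 13; x(20) = 1; x(21) = 14; x(22) = 15; x(23) = 12; x(24) = 10; x(25) = 5; x(26) = 15; x(27) = 3; x(28) = 1; x(29) = 4; x(30) = 5; x(31) = 9; x(32) = 14; x(33) = 6; x(34) = 3; x(35) = 9; x(36) = 12; x(37) = 4; x(38) = 16.
Since (x(37), x(38)) = (x(1), x(2)) = (4, 16) (two consecutive terms determine the rest), the sequence is periodic with period 36.
(13912 - 1) mod 36 = 15, so x(13912) = x(16) = 14.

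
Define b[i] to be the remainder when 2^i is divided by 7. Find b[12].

1

b[1] = 2,  b[2] = 4,  b[3] = 1,  b[4] = 2.
Since b[4] = b[1] = 2, the sequence is periodic with period 3.
(12 - 1) mod 3 = 2, so b[12] = b[3] = 1.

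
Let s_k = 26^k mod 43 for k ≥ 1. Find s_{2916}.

4

Listing terms: s_1 = 26; s_2 = 31; s_3 = 32; s_4 = 15; s_5 = 3; s_6 = 35; s_7 = 7; s_8 = 10; s_9 = 2; s_{10} = 9; s_{11} = 19; s_{12} = 21; s_{13} = 30; s_{14} = 6; s_{15} = 27; s_{16} = 14; s_{17} = 20; s_{18} = 4; s_{19} = 18; s_{20} = 38; s_{21} = 42; s_{22} = 17; s_{23} = 12; s_{24} = 11; s_{25} = 28; s_{26} = 40; s_{27} = 8; s_{28} = 36; s_{29} = 33; s_{30} = 41; s_{31} = 34; s_{32} = 24; s_{33} = 22; s_{34} = 13; s_{35} = 37; s_{36} = 16; s_{37} = 29; s_{38} = 23; s_{39} = 39; s_{40} = 25; s_{41} = 5; s_{42} = 1; s_{43} = 26.
Since s_{43} = s_1 = 26, the sequence is periodic with period 42.
(2916 - 1) mod 42 = 17, so s_{2916} = s_{18} = 4.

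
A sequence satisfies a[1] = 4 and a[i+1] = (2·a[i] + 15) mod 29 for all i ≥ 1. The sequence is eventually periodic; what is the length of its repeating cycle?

28

Computing terms: a[1] = 4; a[2] = 23; a[3] = 3; a[4] = 21; a[5] = 28; a[6] = 13; a[7] = 12; a[8] = 10; a[9] = 6; a[10] = 27; a[11] = 11; a[12] = 8; a[13] = 2; a[14] = 19; a[15] = 24; a[16] = 5; a[17] = 25; a[18] = 7; a[19] = 0; a[20] = 15; a[21] = 16; a[22] = 18; a[23] = 22; a[24] = 1; a[25] = 17; a[26] = 20; a[27] = 26; a[28] = 9; a[29] = 4.
The sequence repeats with period 28.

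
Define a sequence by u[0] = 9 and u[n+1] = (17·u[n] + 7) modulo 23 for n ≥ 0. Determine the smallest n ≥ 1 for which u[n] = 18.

We have u[0] = 9, u[1] = 22, u[2] = 13, u[3] = 21, u[4] = 19, u[5] = 8, u[6] = 5, u[7] = 0, u[8] = 7, u[9] = 11, u[10] = 10, u[11] = 16, u[12] = 3, u[13] = 12, u[14] = 4, u[15] = 6, u[16] = 17, u[17] = 20, u[18] = 2, u[19] = 18, u[20] = 14, u[21] = 15, u[22] = 9.
Since u[22] = u[0] = 9, the sequence is periodic with period 22.
The value 18 first appears (with n ≥ 1) at u[19].

19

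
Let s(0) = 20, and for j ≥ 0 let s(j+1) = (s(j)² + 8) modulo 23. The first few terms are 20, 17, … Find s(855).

20

Computing terms: s(0) = 20, s(1) = 17, s(2) = 21, s(3) = 12, s(4) = 14, s(5) = 20.
Since s(5) = s(0) = 20, the sequence is periodic with period 5.
So s(855) = s(0 + ((855-0) mod 5)) = s(0) = 20.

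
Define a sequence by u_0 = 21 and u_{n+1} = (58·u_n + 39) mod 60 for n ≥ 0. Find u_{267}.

Computing terms: u_0 = 21,  u_1 = 57,  u_2 = 45,  u_3 = 9,  u_4 = 21.
The sequence repeats with period 4.
So u_{267} = u_{0 + ((267-0) mod 4)} = u_3 = 9.

9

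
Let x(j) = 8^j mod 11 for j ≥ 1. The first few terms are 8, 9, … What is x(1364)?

4

x(1) = 8,  x(2) = 9,  x(3) = 6,  x(4) = 4,  x(5) = 10,  x(6) = 3,  x(7) = 2,  x(8) = 5,  x(9) = 7,  x(10) = 1,  x(11) = 8.
Since x(11) = x(1) = 8, the sequence is periodic with period 10.
(1364 - 1) mod 10 = 3, so x(1364) = x(4) = 4.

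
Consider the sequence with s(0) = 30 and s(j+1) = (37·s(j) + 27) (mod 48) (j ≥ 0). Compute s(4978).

We have s(0) = 30,  s(1) = 33,  s(2) = 0,  s(3) = 27,  s(4) = 18,  s(5) = 21,  s(6) = 36,  s(7) = 15,  s(8) = 6,  s(9) = 9,  s(10) = 24,  s(11) = 3,  s(12) = 42,  s(13) = 45,  s(14) = 12,  s(15) = 39,  s(16) = 30.
Since s(16) = s(0) = 30, the sequence is periodic with period 16.
So s(4978) = s(0 + ((4978-0) mod 16)) = s(2) = 0.

0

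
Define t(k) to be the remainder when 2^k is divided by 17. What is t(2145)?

t(1) = 2, t(2) = 4, t(3) = 8, t(4) = 16, t(5) = 15, t(6) = 13, t(7) = 9, t(8) = 1, t(9) = 2.
The sequence repeats with period 8.
(2145 - 1) mod 8 = 0, so t(2145) = t(1) = 2.

2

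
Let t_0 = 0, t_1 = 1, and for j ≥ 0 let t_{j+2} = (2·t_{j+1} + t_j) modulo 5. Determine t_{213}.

0

We have t_0 = 0, t_1 = 1, t_2 = 2, t_3 = 0, t_4 = 2, t_5 = 4, t_6 = 0, t_7 = 4, t_8 = 3, t_9 = 0, t_{10} = 3, t_{11} = 1, t_{12} = 0, t_{13} = 1.
Since (t_{12}, t_{13}) = (t_0, t_1) = (0, 1) (two consecutive terms determine the rest), the sequence is periodic with period 12.
(213 - 0) mod 12 = 9, so t_{213} = t_9 = 0.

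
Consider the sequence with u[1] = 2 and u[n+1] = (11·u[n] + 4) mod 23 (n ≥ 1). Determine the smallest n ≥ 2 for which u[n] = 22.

14

We have u[1] = 2, u[2] = 3, u[3] = 14, u[4] = 20, u[5] = 17, u[6] = 7, u[7] = 12, u[8] = 21, u[9] = 5, u[10] = 13, u[11] = 9, u[12] = 11, u[13] = 10, u[14] = 22, u[15] = 16, u[16] = 19, u[17] = 6, u[18] = 1, u[19] = 15, u[20] = 8, u[21] = 0, u[22] = 4, u[23] = 2.
The sequence repeats with period 22.
The value 22 first appears (with n ≥ 2) at u[14].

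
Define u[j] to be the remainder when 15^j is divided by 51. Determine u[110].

Computing terms: u[1] = 15, u[2] = 21, u[3] = 9, u[4] = 33, u[5] = 36, u[6] = 30, u[7] = 42, u[8] = 18, u[9] = 15.
Since u[9] = u[1] = 15, the sequence is periodic with period 8.
So u[110] = u[1 + ((110-1) mod 8)] = u[6] = 30.

30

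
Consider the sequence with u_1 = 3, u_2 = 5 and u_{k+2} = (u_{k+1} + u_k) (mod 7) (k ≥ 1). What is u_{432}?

2

Computing terms: u_1 = 3, u_2 = 5, u_3 = 1, u_4 = 6, u_5 = 0, u_6 = 6, u_7 = 6, u_8 = 5, u_9 = 4, u_{10} = 2, u_{11} = 6, u_{12} = 1, u_{13} = 0, u_{14} = 1, u_{15} = 1, u_{16} = 2, u_{17} = 3, u_{18} = 5.
The sequence repeats with period 16.
So u_{432} = u_{1 + ((432-1) mod 16)} = u_{16} = 2.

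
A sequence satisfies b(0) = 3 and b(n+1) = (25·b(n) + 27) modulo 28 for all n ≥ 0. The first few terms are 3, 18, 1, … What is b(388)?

Listing terms: b(0) = 3, b(1) = 18, b(2) = 1, b(3) = 24, b(4) = 11, b(5) = 22, b(6) = 17, b(7) = 4, b(8) = 15, b(9) = 10, b(10) = 25, b(11) = 8, b(12) = 3.
The sequence repeats with period 12.
(388 - 0) mod 12 = 4, so b(388) = b(4) = 11.

11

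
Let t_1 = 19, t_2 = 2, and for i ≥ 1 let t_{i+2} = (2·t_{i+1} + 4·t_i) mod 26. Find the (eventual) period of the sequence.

42

t_1 = 19,  t_2 = 2,  t_3 = 2,  t_4 = 12,  t_5 = 6,  t_6 = 8,  t_7 = 14,  t_8 = 8,  t_9 = 20,  t_{10} = 20,  t_{11} = 16,  t_{12} = 8,  t_{13} = 2,  t_{14} = 10,  t_{15} = 2,  t_{16} = 18,  t_{17} = 18,  t_{18} = 4,  t_{19} = 2,  t_{20} = 20,  t_{21} = 22,  t_{22} = 20,  t_{23} = 24,  t_{24} = 24,  t_{25} = 14,  t_{26} = 20,  t_{27} = 18,  t_{28} = 12,  t_{29} = 18,  t_{30} = 6,  t_{31} = 6,  t_{32} = 10,  t_{33} = 18,  t_{34} = 24,  t_{35} = 16,  t_{36} = 24,  t_{37} = 8,  t_{38} = 8,  t_{39} = 22,  t_{40} = 24,  t_{41} = 6,  t_{42} = 4,  t_{43} = 6,  t_{44} = 2,  t_{45} = 2.
Since (t_{44}, t_{45}) = (t_2, t_3) = (2, 2) (two consecutive terms determine the rest), the sequence is eventually periodic: after a pre-period of length 1 it cycles with period 42.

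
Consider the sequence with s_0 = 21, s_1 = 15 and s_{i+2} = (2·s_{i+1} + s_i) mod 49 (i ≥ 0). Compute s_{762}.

Listing terms: s_0 = 21,  s_1 = 15,  s_2 = 2,  s_3 = 19,  s_4 = 40,  s_5 = 1,  s_6 = 42,  s_7 = 36,  s_8 = 16,  s_9 = 19,  s_{10} = 5,  s_{11} = 29,  s_{12} = 14,  s_{13} = 8,  s_{14} = 30,  s_{15} = 19,  s_{16} = 19,  s_{17} = 8,  s_{18} = 35,  s_{19} = 29,  s_{20} = 44,  s_{21} = 19,  s_{22} = 33,  s_{23} = 36,  s_{24} = 7,  s_{25} = 1,  s_{26} = 9,  s_{27} = 19,  s_{28} = 47,  s_{29} = 15,  s_{30} = 28,  s_{31} = 22,  s_{32} = 23,  s_{33} = 19,  s_{34} = 12,  s_{35} = 43,  s_{36} = 0,  s_{37} = 43,  s_{38} = 37,  s_{39} = 19,  s_{40} = 26,  s_{41} = 22,  s_{42} = 21,  s_{43} = 15.
Since (s_{42}, s_{43}) = (s_0, s_1) = (21, 15) (two consecutive terms determine the rest), the sequence is periodic with period 42.
So s_{762} = s_{0 + ((762-0) mod 42)} = s_6 = 42.

42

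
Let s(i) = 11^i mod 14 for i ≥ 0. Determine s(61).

Computing terms: s(0) = 1; s(1) = 11; s(2) = 9; s(3) = 1.
Since s(3) = s(0) = 1, the sequence is periodic with period 3.
(61 - 0) mod 3 = 1, so s(61) = s(1) = 11.

11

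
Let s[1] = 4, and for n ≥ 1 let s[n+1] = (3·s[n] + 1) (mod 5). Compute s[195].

Computing terms: s[1] = 4; s[2] = 3; s[3] = 0; s[4] = 1; s[5] = 4.
Since s[5] = s[1] = 4, the sequence is periodic with period 4.
(195 - 1) mod 4 = 2, so s[195] = s[3] = 0.

0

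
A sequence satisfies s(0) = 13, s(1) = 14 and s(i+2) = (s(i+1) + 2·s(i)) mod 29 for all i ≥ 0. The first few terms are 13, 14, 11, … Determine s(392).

13

We have s(0) = 13,  s(1) = 14,  s(2) = 11,  s(3) = 10,  s(4) = 3,  s(5) = 23,  s(6) = 0,  s(7) = 17,  s(8) = 17,  s(9) = 22,  s(10) = 27,  s(11) = 13,  s(12) = 9,  s(13) = 6,  s(14) = 24,  s(15) = 7,  s(16) = 26,  s(17) = 11,  s(18) = 5,  s(19) = 27,  s(20) = 8,  s(21) = 4,  s(22) = 20,  s(23) = 28,  s(24) = 10,  s(25) = 8,  s(26) = 28,  s(27) = 15,  s(28) = 13,  s(29) = 14.
The sequence repeats with period 28.
(392 - 0) mod 28 = 0, so s(392) = s(0) = 13.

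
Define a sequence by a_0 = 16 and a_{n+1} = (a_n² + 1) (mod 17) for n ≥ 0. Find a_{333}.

9

Listing terms: a_0 = 16,  a_1 = 2,  a_2 = 5,  a_3 = 9,  a_4 = 14,  a_5 = 10,  a_6 = 16.
Since a_6 = a_0 = 16, the sequence is periodic with period 6.
So a_{333} = a_{0 + ((333-0) mod 6)} = a_3 = 9.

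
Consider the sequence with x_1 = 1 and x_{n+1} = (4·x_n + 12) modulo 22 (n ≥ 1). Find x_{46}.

Listing terms: x_1 = 1, x_2 = 16, x_3 = 10, x_4 = 8, x_5 = 0, x_6 = 12, x_7 = 16.
Since x_7 = x_2 = 16, the sequence is eventually periodic: after a pre-period of length 1 it cycles with period 5.
For n ≥ 2, x_n depends only on (n - 2) mod 5. (46 - 2) mod 5 = 4, so x_{46} = x_6 = 12.

12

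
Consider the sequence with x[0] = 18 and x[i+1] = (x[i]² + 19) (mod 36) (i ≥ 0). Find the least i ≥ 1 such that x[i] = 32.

Listing terms: x[0] = 18, x[1] = 19, x[2] = 20, x[3] = 23, x[4] = 8, x[5] = 11, x[6] = 32, x[7] = 35, x[8] = 20.
Since x[8] = x[2] = 20, the sequence is eventually periodic: after a pre-period of length 2 it cycles with period 6.
The value 32 first appears (with i ≥ 1) at x[6].

6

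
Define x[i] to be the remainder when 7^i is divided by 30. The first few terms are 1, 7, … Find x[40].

1

Computing terms: x[0] = 1,  x[1] = 7,  x[2] = 19,  x[3] = 13,  x[4] = 1.
The sequence repeats with period 4.
(40 - 0) mod 4 = 0, so x[40] = x[0] = 1.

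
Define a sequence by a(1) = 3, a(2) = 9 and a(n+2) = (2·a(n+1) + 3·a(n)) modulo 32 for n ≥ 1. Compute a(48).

1

Computing terms: a(1) = 3,  a(2) = 9,  a(3) = 27,  a(4) = 17,  a(5) = 19,  a(6) = 25,  a(7) = 11,  a(8) = 1,  a(9) = 3,  a(10) = 9.
The sequence repeats with period 8.
So a(48) = a(1 + ((48-1) mod 8)) = a(8) = 1.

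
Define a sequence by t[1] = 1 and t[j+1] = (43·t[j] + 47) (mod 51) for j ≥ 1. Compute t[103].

28

Computing terms: t[1] = 1, t[2] = 39, t[3] = 41, t[4] = 25, t[5] = 0, t[6] = 47, t[7] = 28, t[8] = 27, t[9] = 35, t[10] = 22, t[11] = 24, t[12] = 8, t[13] = 34, t[14] = 30, t[15] = 11, t[16] = 10, t[17] = 18, t[18] = 5, t[19] = 7, t[20] = 42, t[21] = 17, t[22] = 13, t[23] = 45, t[24] = 44, t[25] = 1.
Since t[25] = t[1] = 1, the sequence is periodic with period 24.
So t[103] = t[1 + ((103-1) mod 24)] = t[7] = 28.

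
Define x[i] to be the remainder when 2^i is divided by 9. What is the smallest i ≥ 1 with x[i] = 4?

2

Listing terms: x[0] = 1, x[1] = 2, x[2] = 4, x[3] = 8, x[4] = 7, x[5] = 5, x[6] = 1.
Since x[6] = x[0] = 1, the sequence is periodic with period 6.
The value 4 first appears (with i ≥ 1) at x[2].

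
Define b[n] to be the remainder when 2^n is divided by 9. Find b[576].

1

We have b[0] = 1,  b[1] = 2,  b[2] = 4,  b[3] = 8,  b[4] = 7,  b[5] = 5,  b[6] = 1.
Since b[6] = b[0] = 1, the sequence is periodic with period 6.
(576 - 0) mod 6 = 0, so b[576] = b[0] = 1.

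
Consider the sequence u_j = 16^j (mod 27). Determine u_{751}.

7

Listing terms: u_1 = 16, u_2 = 13, u_3 = 19, u_4 = 7, u_5 = 4, u_6 = 10, u_7 = 25, u_8 = 22, u_9 = 1, u_{10} = 16.
The sequence repeats with period 9.
So u_{751} = u_{1 + ((751-1) mod 9)} = u_4 = 7.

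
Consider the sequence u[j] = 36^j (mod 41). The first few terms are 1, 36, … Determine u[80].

1

We have u[0] = 1; u[1] = 36; u[2] = 25; u[3] = 39; u[4] = 10; u[5] = 32; u[6] = 4; u[7] = 21; u[8] = 18; u[9] = 33; u[10] = 40; u[11] = 5; u[12] = 16; u[13] = 2; u[14] = 31; u[15] = 9; u[16] = 37; u[17] = 20; u[18] = 23; u[19] = 8; u[20] = 1.
The sequence repeats with period 20.
So u[80] = u[0 + ((80-0) mod 20)] = u[0] = 1.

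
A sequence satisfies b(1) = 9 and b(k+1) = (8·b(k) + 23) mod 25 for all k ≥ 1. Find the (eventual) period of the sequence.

Listing terms: b(1) = 9,  b(2) = 20,  b(3) = 8,  b(4) = 12,  b(5) = 19,  b(6) = 0,  b(7) = 23,  b(8) = 7,  b(9) = 4,  b(10) = 5,  b(11) = 13,  b(12) = 2,  b(13) = 14,  b(14) = 10,  b(15) = 3,  b(16) = 22,  b(17) = 24,  b(18) = 15,  b(19) = 18,  b(20) = 17,  b(21) = 9.
The sequence repeats with period 20.

20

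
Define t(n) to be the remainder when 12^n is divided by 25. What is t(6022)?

t(1) = 12, t(2) = 19, t(3) = 3, t(4) = 11, t(5) = 7, t(6) = 9, t(7) = 8, t(8) = 21, t(9) = 2, t(10) = 24, t(11) = 13, t(12) = 6, t(13) = 22, t(14) = 14, t(15) = 18, t(16) = 16, t(17) = 17, t(18) = 4, t(19) = 23, t(20) = 1, t(21) = 12.
Since t(21) = t(1) = 12, the sequence is periodic with period 20.
So t(6022) = t(1 + ((6022-1) mod 20)) = t(2) = 19.

19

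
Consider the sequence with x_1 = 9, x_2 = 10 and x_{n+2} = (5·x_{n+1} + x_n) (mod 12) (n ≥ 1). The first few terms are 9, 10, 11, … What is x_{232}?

1

We have x_1 = 9,  x_2 = 10,  x_3 = 11,  x_4 = 5,  x_5 = 0,  x_6 = 5,  x_7 = 1,  x_8 = 10,  x_9 = 3,  x_{10} = 1,  x_{11} = 8,  x_{12} = 5,  x_{13} = 9,  x_{14} = 2,  x_{15} = 7,  x_{16} = 1,  x_{17} = 0,  x_{18} = 1,  x_{19} = 5,  x_{20} = 2,  x_{21} = 3,  x_{22} = 5,  x_{23} = 4,  x_{24} = 1,  x_{25} = 9,  x_{26} = 10.
Since (x_{25}, x_{26}) = (x_1, x_2) = (9, 10) (two consecutive terms determine the rest), the sequence is periodic with period 24.
(232 - 1) mod 24 = 15, so x_{232} = x_{16} = 1.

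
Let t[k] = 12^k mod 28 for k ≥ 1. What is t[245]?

24

We have t[1] = 12; t[2] = 4; t[3] = 20; t[4] = 16; t[5] = 24; t[6] = 8; t[7] = 12.
Since t[7] = t[1] = 12, the sequence is periodic with period 6.
So t[245] = t[1 + ((245-1) mod 6)] = t[5] = 24.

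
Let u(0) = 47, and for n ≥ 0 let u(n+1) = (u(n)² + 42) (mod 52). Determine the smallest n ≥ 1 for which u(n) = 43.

We have u(0) = 47,  u(1) = 15,  u(2) = 7,  u(3) = 39,  u(4) = 3,  u(5) = 51,  u(6) = 43,  u(7) = 19,  u(8) = 39.
Since u(8) = u(3) = 39, the sequence is eventually periodic: after a pre-period of length 3 it cycles with period 5.
The value 43 first appears (with n ≥ 1) at u(6).

6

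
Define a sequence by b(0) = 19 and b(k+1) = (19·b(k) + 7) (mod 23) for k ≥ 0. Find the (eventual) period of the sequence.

22

Listing terms: b(0) = 19,  b(1) = 0,  b(2) = 7,  b(3) = 2,  b(4) = 22,  b(5) = 11,  b(6) = 9,  b(7) = 17,  b(8) = 8,  b(9) = 21,  b(10) = 15,  b(11) = 16,  b(12) = 12,  b(13) = 5,  b(14) = 10,  b(15) = 13,  b(16) = 1,  b(17) = 3,  b(18) = 18,  b(19) = 4,  b(20) = 14,  b(21) = 20,  b(22) = 19.
The sequence repeats with period 22.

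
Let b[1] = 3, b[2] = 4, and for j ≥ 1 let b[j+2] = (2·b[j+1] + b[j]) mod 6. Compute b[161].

3

Computing terms: b[1] = 3, b[2] = 4, b[3] = 5, b[4] = 2, b[5] = 3, b[6] = 2, b[7] = 1, b[8] = 4, b[9] = 3, b[10] = 4.
Since (b[9], b[10]) = (b[1], b[2]) = (3, 4) (two consecutive terms determine the rest), the sequence is periodic with period 8.
So b[161] = b[1 + ((161-1) mod 8)] = b[1] = 3.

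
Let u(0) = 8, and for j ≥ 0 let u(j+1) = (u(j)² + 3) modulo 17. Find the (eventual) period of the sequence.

4

We have u(0) = 8; u(1) = 16; u(2) = 4; u(3) = 2; u(4) = 7; u(5) = 1; u(6) = 4.
Since u(6) = u(2) = 4, the sequence is eventually periodic: after a pre-period of length 2 it cycles with period 4.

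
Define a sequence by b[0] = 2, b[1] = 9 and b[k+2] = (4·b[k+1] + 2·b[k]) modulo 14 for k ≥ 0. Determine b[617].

6

Listing terms: b[0] = 2, b[1] = 9, b[2] = 12, b[3] = 10, b[4] = 8, b[5] = 10, b[6] = 0, b[7] = 6, b[8] = 10, b[9] = 10, b[10] = 4, b[11] = 8, b[12] = 12, b[13] = 8, b[14] = 0, b[15] = 2, b[16] = 8, b[17] = 8, b[18] = 6, b[19] = 12, b[20] = 4, b[21] = 12, b[22] = 0, b[23] = 10, b[24] = 12, b[25] = 12, b[26] = 2, b[27] = 4, b[28] = 6, b[29] = 4, b[30] = 0, b[31] = 8, b[32] = 4, b[33] = 4, b[34] = 10, b[35] = 6, b[36] = 2, b[37] = 6, b[38] = 0, b[39] = 12, b[40] = 6, b[41] = 6, b[42] = 8, b[43] = 2, b[44] = 10, b[45] = 2, b[46] = 0, b[47] = 4, b[48] = 2, b[49] = 2, b[50] = 12, b[51] = 10.
Since (b[50], b[51]) = (b[2], b[3]) = (12, 10) (two consecutive terms determine the rest), the sequence is eventually periodic: after a pre-period of length 2 it cycles with period 48.
For k ≥ 2, b[k] depends only on (k - 2) mod 48. (617 - 2) mod 48 = 39, so b[617] = b[41] = 6.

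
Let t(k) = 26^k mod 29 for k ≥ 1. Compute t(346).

5

We have t(1) = 26, t(2) = 9, t(3) = 2, t(4) = 23, t(5) = 18, t(6) = 4, t(7) = 17, t(8) = 7, t(9) = 8, t(10) = 5, t(11) = 14, t(12) = 16, t(13) = 10, t(14) = 28, t(15) = 3, t(16) = 20, t(17) = 27, t(18) = 6, t(19) = 11, t(20) = 25, t(21) = 12, t(22) = 22, t(23) = 21, t(24) = 24, t(25) = 15, t(26) = 13, t(27) = 19, t(28) = 1, t(29) = 26.
Since t(29) = t(1) = 26, the sequence is periodic with period 28.
So t(346) = t(1 + ((346-1) mod 28)) = t(10) = 5.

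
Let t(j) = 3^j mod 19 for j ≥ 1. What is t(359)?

13

t(1) = 3, t(2) = 9, t(3) = 8, t(4) = 5, t(5) = 15, t(6) = 7, t(7) = 2, t(8) = 6, t(9) = 18, t(10) = 16, t(11) = 10, t(12) = 11, t(13) = 14, t(14) = 4, t(15) = 12, t(16) = 17, t(17) = 13, t(18) = 1, t(19) = 3.
The sequence repeats with period 18.
So t(359) = t(1 + ((359-1) mod 18)) = t(17) = 13.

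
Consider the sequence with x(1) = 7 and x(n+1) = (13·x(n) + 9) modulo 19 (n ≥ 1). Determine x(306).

Computing terms: x(1) = 7, x(2) = 5, x(3) = 17, x(4) = 2, x(5) = 16, x(6) = 8, x(7) = 18, x(8) = 15, x(9) = 14, x(10) = 1, x(11) = 3, x(12) = 10, x(13) = 6, x(14) = 11, x(15) = 0, x(16) = 9, x(17) = 12, x(18) = 13, x(19) = 7.
Since x(19) = x(1) = 7, the sequence is periodic with period 18.
(306 - 1) mod 18 = 17, so x(306) = x(18) = 13.

13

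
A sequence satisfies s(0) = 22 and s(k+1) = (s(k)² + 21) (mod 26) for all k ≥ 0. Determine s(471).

9

We have s(0) = 22,  s(1) = 11,  s(2) = 12,  s(3) = 9,  s(4) = 24,  s(5) = 25,  s(6) = 22.
The sequence repeats with period 6.
(471 - 0) mod 6 = 3, so s(471) = s(3) = 9.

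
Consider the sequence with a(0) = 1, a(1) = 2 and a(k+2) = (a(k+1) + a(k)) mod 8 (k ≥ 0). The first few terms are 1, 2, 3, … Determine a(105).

1

We have a(0) = 1; a(1) = 2; a(2) = 3; a(3) = 5; a(4) = 0; a(5) = 5; a(6) = 5; a(7) = 2; a(8) = 7; a(9) = 1; a(10) = 0; a(11) = 1; a(12) = 1; a(13) = 2.
The sequence repeats with period 12.
(105 - 0) mod 12 = 9, so a(105) = a(9) = 1.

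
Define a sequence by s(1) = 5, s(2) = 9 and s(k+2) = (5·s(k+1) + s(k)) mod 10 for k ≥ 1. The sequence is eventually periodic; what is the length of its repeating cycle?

6

Listing terms: s(1) = 5,  s(2) = 9,  s(3) = 0,  s(4) = 9,  s(5) = 5,  s(6) = 4,  s(7) = 5,  s(8) = 9.
Since (s(7), s(8)) = (s(1), s(2)) = (5, 9) (two consecutive terms determine the rest), the sequence is periodic with period 6.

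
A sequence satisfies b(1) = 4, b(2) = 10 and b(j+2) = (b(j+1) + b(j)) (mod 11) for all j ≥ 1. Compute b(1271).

We have b(1) = 4,  b(2) = 10,  b(3) = 3,  b(4) = 2,  b(5) = 5,  b(6) = 7,  b(7) = 1,  b(8) = 8,  b(9) = 9,  b(10) = 6,  b(11) = 4,  b(12) = 10.
Since (b(11), b(12)) = (b(1), b(2)) = (4, 10) (two consecutive terms determine the rest), the sequence is periodic with period 10.
(1271 - 1) mod 10 = 0, so b(1271) = b(1) = 4.

4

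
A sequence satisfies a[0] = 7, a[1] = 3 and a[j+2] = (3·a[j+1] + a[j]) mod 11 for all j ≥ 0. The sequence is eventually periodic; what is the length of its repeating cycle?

a[0] = 7; a[1] = 3; a[2] = 5; a[3] = 7; a[4] = 4; a[5] = 8; a[6] = 6; a[7] = 4; a[8] = 7; a[9] = 3.
Since (a[8], a[9]) = (a[0], a[1]) = (7, 3) (two consecutive terms determine the rest), the sequence is periodic with period 8.

8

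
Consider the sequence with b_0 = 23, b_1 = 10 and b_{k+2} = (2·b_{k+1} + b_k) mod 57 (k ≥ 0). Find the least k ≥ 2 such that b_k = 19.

Computing terms: b_0 = 23; b_1 = 10; b_2 = 43; b_3 = 39; b_4 = 7; b_5 = 53; b_6 = 56; b_7 = 51; b_8 = 44; b_9 = 25; b_{10} = 37; b_{11} = 42; b_{12} = 7; b_{13} = 56; b_{14} = 5; b_{15} = 9; b_{16} = 23; b_{17} = 55; b_{18} = 19; b_{19} = 36; b_{20} = 34; b_{21} = 47; b_{22} = 14; b_{23} = 18; b_{24} = 50; b_{25} = 4; b_{26} = 1; b_{27} = 6; b_{28} = 13; b_{29} = 32; b_{30} = 20; b_{31} = 15; b_{32} = 50; b_{33} = 1; b_{34} = 52; b_{35} = 48; b_{36} = 34; b_{37} = 2; b_{38} = 38; b_{39} = 21; b_{40} = 23; b_{41} = 10.
The sequence repeats with period 40.
The value 19 first appears (with k ≥ 2) at b_{18}.

18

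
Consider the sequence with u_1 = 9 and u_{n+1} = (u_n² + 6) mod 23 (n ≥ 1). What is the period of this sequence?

u_1 = 9; u_2 = 18; u_3 = 8; u_4 = 1; u_5 = 7; u_6 = 9.
Since u_6 = u_1 = 9, the sequence is periodic with period 5.

5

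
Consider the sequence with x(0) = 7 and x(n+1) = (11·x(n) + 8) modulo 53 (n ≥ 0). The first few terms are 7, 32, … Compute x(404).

Computing terms: x(0) = 7; x(1) = 32; x(2) = 42; x(3) = 46; x(4) = 37; x(5) = 44; x(6) = 15; x(7) = 14; x(8) = 3; x(9) = 41; x(10) = 35; x(11) = 22; x(12) = 38; x(13) = 2; x(14) = 30; x(15) = 20; x(16) = 16; x(17) = 25; x(18) = 18; x(19) = 47; x(20) = 48; x(21) = 6; x(22) = 21; x(23) = 27; x(24) = 40; x(25) = 24; x(26) = 7.
The sequence repeats with period 26.
(404 - 0) mod 26 = 14, so x(404) = x(14) = 30.

30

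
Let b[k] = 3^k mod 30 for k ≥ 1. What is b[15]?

Computing terms: b[1] = 3,  b[2] = 9,  b[3] = 27,  b[4] = 21,  b[5] = 3.
Since b[5] = b[1] = 3, the sequence is periodic with period 4.
So b[15] = b[1 + ((15-1) mod 4)] = b[3] = 27.

27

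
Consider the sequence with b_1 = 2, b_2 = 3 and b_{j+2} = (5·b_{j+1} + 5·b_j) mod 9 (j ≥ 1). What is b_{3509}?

0

Listing terms: b_1 = 2,  b_2 = 3,  b_3 = 7,  b_4 = 5,  b_5 = 6,  b_6 = 1,  b_7 = 8,  b_8 = 0,  b_9 = 4,  b_{10} = 2,  b_{11} = 3.
Since (b_{10}, b_{11}) = (b_1, b_2) = (2, 3) (two consecutive terms determine the rest), the sequence is periodic with period 9.
(3509 - 1) mod 9 = 7, so b_{3509} = b_8 = 0.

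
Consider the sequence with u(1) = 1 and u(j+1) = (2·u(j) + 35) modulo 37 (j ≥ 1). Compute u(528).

34

We have u(1) = 1,  u(2) = 0,  u(3) = 35,  u(4) = 31,  u(5) = 23,  u(6) = 7,  u(7) = 12,  u(8) = 22,  u(9) = 5,  u(10) = 8,  u(11) = 14,  u(12) = 26,  u(13) = 13,  u(14) = 24,  u(15) = 9,  u(16) = 16,  u(17) = 30,  u(18) = 21,  u(19) = 3,  u(20) = 4,  u(21) = 6,  u(22) = 10,  u(23) = 18,  u(24) = 34,  u(25) = 29,  u(26) = 19,  u(27) = 36,  u(28) = 33,  u(29) = 27,  u(30) = 15,  u(31) = 28,  u(32) = 17,  u(33) = 32,  u(34) = 25,  u(35) = 11,  u(36) = 20,  u(37) = 1.
The sequence repeats with period 36.
So u(528) = u(1 + ((528-1) mod 36)) = u(24) = 34.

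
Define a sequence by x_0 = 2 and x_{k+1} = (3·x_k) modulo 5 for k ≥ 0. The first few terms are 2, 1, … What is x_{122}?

Computing terms: x_0 = 2, x_1 = 1, x_2 = 3, x_3 = 4, x_4 = 2.
Since x_4 = x_0 = 2, the sequence is periodic with period 4.
(122 - 0) mod 4 = 2, so x_{122} = x_2 = 3.

3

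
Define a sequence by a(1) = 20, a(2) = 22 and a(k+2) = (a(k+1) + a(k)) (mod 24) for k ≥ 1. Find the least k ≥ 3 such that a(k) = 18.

3

Computing terms: a(1) = 20, a(2) = 22, a(3) = 18, a(4) = 16, a(5) = 10, a(6) = 2, a(7) = 12, a(8) = 14, a(9) = 2, a(10) = 16, a(11) = 18, a(12) = 10, a(13) = 4, a(14) = 14, a(15) = 18, a(16) = 8, a(17) = 2, a(18) = 10, a(19) = 12, a(20) = 22, a(21) = 10, a(22) = 8, a(23) = 18, a(24) = 2, a(25) = 20, a(26) = 22.
The sequence repeats with period 24.
The value 18 first appears (with k ≥ 3) at a(3).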